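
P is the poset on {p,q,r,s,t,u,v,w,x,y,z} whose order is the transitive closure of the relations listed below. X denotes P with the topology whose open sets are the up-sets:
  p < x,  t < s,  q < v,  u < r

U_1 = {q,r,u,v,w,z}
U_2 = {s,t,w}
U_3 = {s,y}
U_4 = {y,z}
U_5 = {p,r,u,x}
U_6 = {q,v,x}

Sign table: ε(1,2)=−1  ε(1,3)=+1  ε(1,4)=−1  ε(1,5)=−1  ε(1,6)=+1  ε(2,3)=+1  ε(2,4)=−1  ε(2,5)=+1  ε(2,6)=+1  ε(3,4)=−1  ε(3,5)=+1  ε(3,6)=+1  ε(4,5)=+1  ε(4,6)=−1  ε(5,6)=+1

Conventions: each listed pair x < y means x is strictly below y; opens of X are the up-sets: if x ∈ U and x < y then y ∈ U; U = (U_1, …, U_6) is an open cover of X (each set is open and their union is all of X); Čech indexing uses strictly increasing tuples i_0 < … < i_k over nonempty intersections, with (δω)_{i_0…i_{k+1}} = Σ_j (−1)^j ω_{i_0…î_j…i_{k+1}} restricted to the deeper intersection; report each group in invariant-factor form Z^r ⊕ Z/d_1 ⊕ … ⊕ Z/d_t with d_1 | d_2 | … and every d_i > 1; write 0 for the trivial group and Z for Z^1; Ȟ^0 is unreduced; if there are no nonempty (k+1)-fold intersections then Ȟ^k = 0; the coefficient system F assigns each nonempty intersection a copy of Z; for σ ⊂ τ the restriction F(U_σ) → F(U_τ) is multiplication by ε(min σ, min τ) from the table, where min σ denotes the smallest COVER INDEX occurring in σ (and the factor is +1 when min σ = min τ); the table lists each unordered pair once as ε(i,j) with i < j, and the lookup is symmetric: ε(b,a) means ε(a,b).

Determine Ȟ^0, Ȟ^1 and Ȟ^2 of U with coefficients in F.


nonempty overlaps:
  U12={w} U14={z} U15={r,u} U16={q,v} U23={s} U34={y} U56={x}
C dims 6,7; δ0: rk 6, SNF 1^5·2
degree 0: 6−6−0 = 0 → Ȟ^0 ≅ 0
degree 1: 7−0−6 = 1 plus torsion [2] → Ȟ^1 ≅ Z ⊕ Z/2
degree 2: 0−0−0 = 0 → Ȟ^2 ≅ 0

Ȟ^0(U;F) ≅ 0, Ȟ^1(U;F) ≅ Z ⊕ Z/2, Ȟ^2(U;F) ≅ 0


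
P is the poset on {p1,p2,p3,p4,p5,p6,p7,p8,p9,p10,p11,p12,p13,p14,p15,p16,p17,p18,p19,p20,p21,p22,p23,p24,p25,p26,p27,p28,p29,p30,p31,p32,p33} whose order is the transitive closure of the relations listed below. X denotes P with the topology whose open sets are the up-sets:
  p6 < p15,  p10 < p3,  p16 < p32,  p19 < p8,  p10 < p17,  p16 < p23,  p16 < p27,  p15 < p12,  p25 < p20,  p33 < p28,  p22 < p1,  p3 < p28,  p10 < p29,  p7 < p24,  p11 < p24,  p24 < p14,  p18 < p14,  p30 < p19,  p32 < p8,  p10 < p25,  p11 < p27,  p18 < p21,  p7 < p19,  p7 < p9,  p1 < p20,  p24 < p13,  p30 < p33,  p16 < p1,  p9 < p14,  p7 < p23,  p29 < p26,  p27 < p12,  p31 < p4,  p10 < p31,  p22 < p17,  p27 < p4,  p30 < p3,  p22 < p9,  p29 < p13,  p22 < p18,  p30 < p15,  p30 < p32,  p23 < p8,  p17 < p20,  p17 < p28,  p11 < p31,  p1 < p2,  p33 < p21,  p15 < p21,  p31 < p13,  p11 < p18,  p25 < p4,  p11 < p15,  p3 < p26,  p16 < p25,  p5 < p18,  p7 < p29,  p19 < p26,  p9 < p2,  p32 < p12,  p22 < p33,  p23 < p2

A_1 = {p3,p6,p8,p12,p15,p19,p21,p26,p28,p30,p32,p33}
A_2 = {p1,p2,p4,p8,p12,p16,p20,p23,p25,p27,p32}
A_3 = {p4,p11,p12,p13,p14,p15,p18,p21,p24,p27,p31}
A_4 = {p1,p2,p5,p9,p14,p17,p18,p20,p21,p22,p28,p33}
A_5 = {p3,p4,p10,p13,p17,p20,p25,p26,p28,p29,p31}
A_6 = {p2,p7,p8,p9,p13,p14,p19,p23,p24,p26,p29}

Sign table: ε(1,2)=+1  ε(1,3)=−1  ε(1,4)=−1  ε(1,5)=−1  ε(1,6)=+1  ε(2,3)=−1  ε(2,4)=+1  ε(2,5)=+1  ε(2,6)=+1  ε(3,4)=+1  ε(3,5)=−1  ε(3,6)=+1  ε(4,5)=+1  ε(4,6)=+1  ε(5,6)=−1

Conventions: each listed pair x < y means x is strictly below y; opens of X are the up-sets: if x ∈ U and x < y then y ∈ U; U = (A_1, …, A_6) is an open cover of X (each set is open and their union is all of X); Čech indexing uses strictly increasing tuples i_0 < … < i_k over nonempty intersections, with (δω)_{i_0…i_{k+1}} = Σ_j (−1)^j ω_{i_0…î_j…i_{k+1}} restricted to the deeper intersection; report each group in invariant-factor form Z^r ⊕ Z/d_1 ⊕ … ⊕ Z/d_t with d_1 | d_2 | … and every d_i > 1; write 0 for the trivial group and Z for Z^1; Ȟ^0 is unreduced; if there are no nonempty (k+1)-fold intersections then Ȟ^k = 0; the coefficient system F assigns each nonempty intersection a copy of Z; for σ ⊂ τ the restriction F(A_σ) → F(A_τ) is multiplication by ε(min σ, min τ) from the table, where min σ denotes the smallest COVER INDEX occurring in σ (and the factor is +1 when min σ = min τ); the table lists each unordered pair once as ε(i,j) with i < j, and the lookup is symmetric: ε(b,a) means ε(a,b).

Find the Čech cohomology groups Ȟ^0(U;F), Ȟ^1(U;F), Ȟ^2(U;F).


nonempty intersections:
  A12={p8,p12,p32} A13={p12,p15,p21} A14={p21,p28,p33} A15={p3,p26,p28} A16={p8,p19,p26} A23={p4,p12,p27} A24={p1,p2,p20} A25={p4,p20,p25} A26={p2,p8,p23} A34={p14,p18,p21} A35={p4,p13,p31} A36={p13,p14,p24} A45={p17,p20,p28} A46={p2,p9,p14} A56={p13,p26,p29}
  A123={p12} A126={p8} A134={p21} A145={p28} A156={p26} A235={p4} A245={p20} A246={p2} A346={p14} A356={p13}
C dims 6,15,10; δ0: rk 6, SNF 1^5·2; δ1: rk 9, SNF 1^9
Ȟ^0: (6−6)−0=0 ⇒ 0
Ȟ^1: (15−9)−6=0 plus torsion [2] ⇒ Z/2
Ȟ^2: (10−0)−9=1 ⇒ Z

Ȟ^0 = 0; Ȟ^1 = Z/2; Ȟ^2 = Z


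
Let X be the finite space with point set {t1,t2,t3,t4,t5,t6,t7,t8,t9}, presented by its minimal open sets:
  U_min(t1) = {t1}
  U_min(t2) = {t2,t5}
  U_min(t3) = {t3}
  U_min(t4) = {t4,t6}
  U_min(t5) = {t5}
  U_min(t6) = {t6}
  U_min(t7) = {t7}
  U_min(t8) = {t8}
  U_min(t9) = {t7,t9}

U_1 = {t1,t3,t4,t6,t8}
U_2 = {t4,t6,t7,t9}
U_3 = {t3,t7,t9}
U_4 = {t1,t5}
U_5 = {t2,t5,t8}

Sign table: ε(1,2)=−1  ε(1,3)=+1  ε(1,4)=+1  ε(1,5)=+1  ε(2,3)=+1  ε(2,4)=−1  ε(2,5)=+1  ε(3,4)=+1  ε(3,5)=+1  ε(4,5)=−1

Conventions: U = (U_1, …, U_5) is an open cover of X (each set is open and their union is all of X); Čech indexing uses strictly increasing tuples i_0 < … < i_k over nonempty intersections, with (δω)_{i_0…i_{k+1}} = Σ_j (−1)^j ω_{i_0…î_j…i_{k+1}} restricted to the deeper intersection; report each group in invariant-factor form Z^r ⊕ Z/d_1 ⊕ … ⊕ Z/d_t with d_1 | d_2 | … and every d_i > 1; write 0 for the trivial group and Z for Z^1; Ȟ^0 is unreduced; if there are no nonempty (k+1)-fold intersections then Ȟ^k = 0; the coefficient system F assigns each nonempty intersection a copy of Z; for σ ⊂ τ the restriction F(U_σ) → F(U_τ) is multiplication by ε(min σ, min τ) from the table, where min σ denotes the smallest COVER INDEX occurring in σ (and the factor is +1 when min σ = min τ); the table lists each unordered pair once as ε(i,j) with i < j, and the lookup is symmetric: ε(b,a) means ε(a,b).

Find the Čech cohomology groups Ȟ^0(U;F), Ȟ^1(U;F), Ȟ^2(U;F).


Ȟ^0 = 0; Ȟ^1 = Z ⊕ Z/2; Ȟ^2 = 0

nerve simplices:
  U12={t4,t6} U13={t3} U14={t1} U15={t8} U23={t7,t9} U45={t5}
C dims 5,6; δ0: rk 5, SNF 1^4·2
degree 0: 5−5−0 = 0 → Ȟ^0 ≅ 0
degree 1: 6−0−5 = 1 plus torsion [2] → Ȟ^1 ≅ Z ⊕ Z/2
degree 2: 0−0−0 = 0 → Ȟ^2 ≅ 0


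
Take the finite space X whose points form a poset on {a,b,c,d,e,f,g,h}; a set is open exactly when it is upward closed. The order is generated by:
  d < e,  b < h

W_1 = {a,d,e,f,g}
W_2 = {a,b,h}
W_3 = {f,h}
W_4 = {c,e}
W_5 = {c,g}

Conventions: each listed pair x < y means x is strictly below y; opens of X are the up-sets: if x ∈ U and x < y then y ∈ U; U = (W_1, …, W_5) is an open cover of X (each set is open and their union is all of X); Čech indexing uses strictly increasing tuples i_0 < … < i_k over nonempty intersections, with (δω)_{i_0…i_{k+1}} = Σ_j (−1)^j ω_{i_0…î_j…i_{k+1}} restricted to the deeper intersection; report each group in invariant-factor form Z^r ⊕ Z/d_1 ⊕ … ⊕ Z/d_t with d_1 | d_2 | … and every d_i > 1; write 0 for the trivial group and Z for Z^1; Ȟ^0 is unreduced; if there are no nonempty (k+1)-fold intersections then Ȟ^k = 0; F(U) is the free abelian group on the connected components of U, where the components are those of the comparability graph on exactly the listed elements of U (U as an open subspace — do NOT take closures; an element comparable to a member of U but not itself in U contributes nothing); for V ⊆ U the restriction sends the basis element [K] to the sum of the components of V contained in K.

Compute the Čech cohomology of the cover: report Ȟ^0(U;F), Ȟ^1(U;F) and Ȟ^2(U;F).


Ȟ^0 ≅ Z^6,  Ȟ^1 ≅ 0,  Ȟ^2 ≅ 0

intersection data:
  W12={a} W13={f} W14={e} W15={g} W23={h} W45={c}
components per intersection:
  W1: {a} {d,e} {f} {g}
  W2: {a} {b,h}
  W3: {f} {h}
  W4: {c} {e}
  W5: {c} {g}
  W12: {a}
  W13: {f}
  W14: {e}
  W15: {g}
  W23: {h}
  W45: {c}
C dims 12,6; δ0: rk 6, SNF 1^6
Ȟ^0 = (12 − 6) − 0 = 6, so Ȟ^0 ≅ Z^6
Ȟ^1 = (6 − 0) − 6 = 0, so Ȟ^1 ≅ 0
Ȟ^2 = (0 − 0) − 0 = 0, so Ȟ^2 ≅ 0


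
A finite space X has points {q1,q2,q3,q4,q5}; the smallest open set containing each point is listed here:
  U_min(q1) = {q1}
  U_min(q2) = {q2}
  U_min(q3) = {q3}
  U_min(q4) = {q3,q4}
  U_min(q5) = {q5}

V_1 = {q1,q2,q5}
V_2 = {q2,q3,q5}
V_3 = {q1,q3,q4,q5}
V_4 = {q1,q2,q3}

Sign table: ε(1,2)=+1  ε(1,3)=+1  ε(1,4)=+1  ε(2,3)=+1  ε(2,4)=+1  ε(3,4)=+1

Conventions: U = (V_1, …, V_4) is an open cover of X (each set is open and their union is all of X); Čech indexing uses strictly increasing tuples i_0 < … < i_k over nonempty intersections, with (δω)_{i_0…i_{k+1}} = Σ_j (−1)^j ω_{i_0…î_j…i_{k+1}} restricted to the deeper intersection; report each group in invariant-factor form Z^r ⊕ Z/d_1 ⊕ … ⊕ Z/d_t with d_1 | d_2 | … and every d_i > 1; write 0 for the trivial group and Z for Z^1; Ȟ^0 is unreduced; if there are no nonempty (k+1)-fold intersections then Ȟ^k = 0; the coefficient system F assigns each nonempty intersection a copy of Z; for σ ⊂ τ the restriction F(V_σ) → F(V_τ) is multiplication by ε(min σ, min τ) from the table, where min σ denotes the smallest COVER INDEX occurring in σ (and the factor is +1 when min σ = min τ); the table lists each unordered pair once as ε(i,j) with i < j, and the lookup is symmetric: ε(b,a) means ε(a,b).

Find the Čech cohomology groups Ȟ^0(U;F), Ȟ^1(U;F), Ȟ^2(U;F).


Ȟ^0(U;F) ≅ Z; Ȟ^1(U;F) ≅ 0; Ȟ^2(U;F) ≅ Z

nerve of the cover:
  V12={q2,q5} V13={q1,q5} V14={q1,q2} V23={q3,q5} V24={q2,q3} V34={q1,q3}
  V123={q5} V124={q2} V134={q1} V234={q3}
C dims 4,6,4; δ0: rk 3, SNF 1^3; δ1: rk 3, SNF 1^3
Ȟ^0 = (4 − 3) − 0 = 1, so Ȟ^0 ≅ Z
Ȟ^1 = (6 − 3) − 3 = 0, so Ȟ^1 ≅ 0
Ȟ^2 = (4 − 0) − 3 = 1, so Ȟ^2 ≅ Z


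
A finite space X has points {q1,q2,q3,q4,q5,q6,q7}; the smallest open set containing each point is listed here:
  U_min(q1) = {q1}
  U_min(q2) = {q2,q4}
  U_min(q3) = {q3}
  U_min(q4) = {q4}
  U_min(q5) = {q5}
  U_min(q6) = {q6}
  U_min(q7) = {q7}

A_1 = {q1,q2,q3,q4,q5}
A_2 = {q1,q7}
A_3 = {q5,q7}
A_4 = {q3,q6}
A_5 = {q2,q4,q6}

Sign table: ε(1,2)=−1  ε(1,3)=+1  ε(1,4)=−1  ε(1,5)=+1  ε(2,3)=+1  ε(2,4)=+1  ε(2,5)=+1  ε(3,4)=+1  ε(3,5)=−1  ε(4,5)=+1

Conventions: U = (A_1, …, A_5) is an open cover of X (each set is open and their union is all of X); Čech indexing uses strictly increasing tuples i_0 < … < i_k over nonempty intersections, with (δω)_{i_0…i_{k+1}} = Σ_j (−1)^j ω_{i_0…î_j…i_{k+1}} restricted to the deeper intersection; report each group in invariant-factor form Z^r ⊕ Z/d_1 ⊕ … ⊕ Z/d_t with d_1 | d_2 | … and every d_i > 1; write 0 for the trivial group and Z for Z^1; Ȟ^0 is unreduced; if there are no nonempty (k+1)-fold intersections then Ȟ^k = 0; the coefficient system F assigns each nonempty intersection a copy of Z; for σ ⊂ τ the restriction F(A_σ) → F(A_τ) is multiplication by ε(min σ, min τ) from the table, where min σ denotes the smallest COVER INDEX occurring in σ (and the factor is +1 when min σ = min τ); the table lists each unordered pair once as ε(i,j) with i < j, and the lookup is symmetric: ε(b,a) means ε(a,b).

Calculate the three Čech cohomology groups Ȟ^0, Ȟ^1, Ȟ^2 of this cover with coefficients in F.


nonempty overlaps:
  A12={q1} A13={q5} A14={q3} A15={q2,q4} A23={q7} A45={q6}
C dims 5,6; δ0: rk 5, SNF 1^4·2
degree 0: 5−5−0 = 0 → Ȟ^0 ≅ 0
degree 1: 6−0−5 = 1 plus torsion [2] → Ȟ^1 ≅ Z ⊕ Z/2
degree 2: 0−0−0 = 0 → Ȟ^2 ≅ 0

Ȟ^0(U;F) ≅ 0, Ȟ^1(U;F) ≅ Z ⊕ Z/2, Ȟ^2(U;F) ≅ 0


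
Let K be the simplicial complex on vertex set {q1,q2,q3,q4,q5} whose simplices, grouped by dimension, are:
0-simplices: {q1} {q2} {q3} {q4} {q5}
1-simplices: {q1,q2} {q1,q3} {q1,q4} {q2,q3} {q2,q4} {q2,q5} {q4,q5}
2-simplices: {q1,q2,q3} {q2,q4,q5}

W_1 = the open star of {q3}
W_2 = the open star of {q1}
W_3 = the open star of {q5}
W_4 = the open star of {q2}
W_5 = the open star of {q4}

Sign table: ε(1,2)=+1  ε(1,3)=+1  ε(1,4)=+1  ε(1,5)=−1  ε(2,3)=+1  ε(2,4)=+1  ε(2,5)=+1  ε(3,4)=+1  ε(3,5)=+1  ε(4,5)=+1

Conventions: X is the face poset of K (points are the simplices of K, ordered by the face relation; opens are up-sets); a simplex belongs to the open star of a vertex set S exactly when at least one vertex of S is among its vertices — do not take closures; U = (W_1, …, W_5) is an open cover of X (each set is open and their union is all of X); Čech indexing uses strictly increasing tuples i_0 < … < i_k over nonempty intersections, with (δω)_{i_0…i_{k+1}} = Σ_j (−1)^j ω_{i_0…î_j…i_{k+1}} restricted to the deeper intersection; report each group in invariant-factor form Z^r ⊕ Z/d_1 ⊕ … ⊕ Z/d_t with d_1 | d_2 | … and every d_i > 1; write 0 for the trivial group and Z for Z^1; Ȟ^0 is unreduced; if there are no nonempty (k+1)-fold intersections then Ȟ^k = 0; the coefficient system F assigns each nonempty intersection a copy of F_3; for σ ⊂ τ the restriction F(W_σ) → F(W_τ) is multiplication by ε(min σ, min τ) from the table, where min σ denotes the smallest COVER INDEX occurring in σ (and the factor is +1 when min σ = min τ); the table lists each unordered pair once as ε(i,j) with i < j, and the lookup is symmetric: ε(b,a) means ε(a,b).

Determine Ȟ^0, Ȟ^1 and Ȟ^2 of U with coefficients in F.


Ȟ^0 ≅ Z/3, Ȟ^1 ≅ Z/3, Ȟ^2 ≅ 0

nerve of the cover:
  W1={{q3},{q1,q3},{q2,q3},{q1,q2,q3}} W2={{q1},{q1,q2},{q1,q3},{q1,q4},{q1,q2,q3}} W3={{q5},{q2,q5},{q4,q5},{q2,q4,q5}} W4={{q2},{q1,q2},{q2,q3},{q2,q4},{q2,q5},{q1,q2,q3},{q2,q4,q5}} W5={{q4},{q1,q4},{q2,q4},{q4,q5},{q2,q4,q5}}
  W12={{q1,q3},{q1,q2,q3}} W14={{q2,q3},{q1,q2,q3}} W24={{q1,q2},{q1,q2,q3}} W25={{q1,q4}} W34={{q2,q5},{q2,q4,q5}} W35={{q4,q5},{q2,q4,q5}} W45={{q2,q4},{q2,q4,q5}}
  W124={{q1,q2,q3}} W345={{q2,q4,q5}}
C dims 5,7,2; δ0: rk_F3 4; δ1: rk_F3 2
Ȟ^0 = (5 − 4) − 0 = 1, so Ȟ^0 ≅ Z/3
Ȟ^1 = (7 − 2) − 4 = 1, so Ȟ^1 ≅ Z/3
Ȟ^2 = (2 − 0) − 2 = 0, so Ȟ^2 ≅ 0


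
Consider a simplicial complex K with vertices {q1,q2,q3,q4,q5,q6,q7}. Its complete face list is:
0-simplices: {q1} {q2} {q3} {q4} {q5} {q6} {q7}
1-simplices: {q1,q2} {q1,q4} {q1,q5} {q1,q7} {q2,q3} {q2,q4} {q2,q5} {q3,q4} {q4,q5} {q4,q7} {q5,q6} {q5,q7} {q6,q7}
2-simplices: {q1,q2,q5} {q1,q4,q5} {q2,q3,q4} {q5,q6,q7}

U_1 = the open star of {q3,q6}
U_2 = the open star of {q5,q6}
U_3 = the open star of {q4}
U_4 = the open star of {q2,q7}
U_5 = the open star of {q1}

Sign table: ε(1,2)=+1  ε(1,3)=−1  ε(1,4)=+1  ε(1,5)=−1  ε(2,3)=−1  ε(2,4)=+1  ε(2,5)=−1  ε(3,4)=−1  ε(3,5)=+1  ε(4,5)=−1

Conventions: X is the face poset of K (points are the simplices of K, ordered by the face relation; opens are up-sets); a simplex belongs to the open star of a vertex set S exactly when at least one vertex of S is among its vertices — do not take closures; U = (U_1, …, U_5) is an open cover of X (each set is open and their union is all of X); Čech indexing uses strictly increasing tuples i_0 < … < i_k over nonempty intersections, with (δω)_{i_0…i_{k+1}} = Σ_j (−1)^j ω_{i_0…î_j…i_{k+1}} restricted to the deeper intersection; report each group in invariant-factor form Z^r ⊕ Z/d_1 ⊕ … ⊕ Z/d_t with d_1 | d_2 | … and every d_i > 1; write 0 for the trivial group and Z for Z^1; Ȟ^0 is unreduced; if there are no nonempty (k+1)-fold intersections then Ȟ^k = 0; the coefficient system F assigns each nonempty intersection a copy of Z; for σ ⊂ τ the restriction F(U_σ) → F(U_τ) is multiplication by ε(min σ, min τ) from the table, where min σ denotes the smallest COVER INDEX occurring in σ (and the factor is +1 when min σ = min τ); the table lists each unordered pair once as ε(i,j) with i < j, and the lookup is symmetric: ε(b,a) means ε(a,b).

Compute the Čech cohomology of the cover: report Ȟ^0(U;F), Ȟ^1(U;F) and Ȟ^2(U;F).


Ȟ^0 ≅ Z; Ȟ^1 ≅ Z; Ȟ^2 ≅ 0

cover nerve:
  U1={{q3},{q6},{q2,q3},{q3,q4},{q5,q6},{q6,q7},{q2,q3,q4},{q5,q6,q7}} U2={{q5},{q6},{q1,q5},{q2,q5},{q4,q5},{q5,q6},{q5,q7},{q6,q7},{q1,q2,q5},{q1,q4,q5},{q5,q6,q7}} U3={{q4},{q1,q4},{q2,q4},{q3,q4},{q4,q5},{q4,q7},{q1,q4,q5},{q2,q3,q4}} U4={{q2},{q7},{q1,q2},{q1,q7},{q2,q3},{q2,q4},{q2,q5},{q4,q7},{q5,q7},{q6,q7},{q1,q2,q5},{q2,q3,q4},{q5,q6,q7}} U5={{q1},{q1,q2},{q1,q4},{q1,q5},{q1,q7},{q1,q2,q5},{q1,q4,q5}}
  U12={{q6},{q5,q6},{q6,q7},{q5,q6,q7}} U13={{q3,q4},{q2,q3,q4}} U14={{q2,q3},{q6,q7},{q2,q3,q4},{q5,q6,q7}} U23={{q4,q5},{q1,q4,q5}} U24={{q2,q5},{q5,q7},{q6,q7},{q1,q2,q5},{q5,q6,q7}} U25={{q1,q5},{q1,q2,q5},{q1,q4,q5}} U34={{q2,q4},{q4,q7},{q2,q3,q4}} U35={{q1,q4},{q1,q4,q5}} U45={{q1,q2},{q1,q7},{q1,q2,q5}}
  U124={{q6,q7},{q5,q6,q7}} U134={{q2,q3,q4}} U235={{q1,q4,q5}} U245={{q1,q2,q5}}
C dims 5,9,4; δ0: rk 4, SNF 1^4; δ1: rk 4, SNF 1^4
Ȟ^0: (5−4)−0=1 ⇒ Z
Ȟ^1: (9−4)−4=1 ⇒ Z
Ȟ^2: (4−0)−4=0 ⇒ 0


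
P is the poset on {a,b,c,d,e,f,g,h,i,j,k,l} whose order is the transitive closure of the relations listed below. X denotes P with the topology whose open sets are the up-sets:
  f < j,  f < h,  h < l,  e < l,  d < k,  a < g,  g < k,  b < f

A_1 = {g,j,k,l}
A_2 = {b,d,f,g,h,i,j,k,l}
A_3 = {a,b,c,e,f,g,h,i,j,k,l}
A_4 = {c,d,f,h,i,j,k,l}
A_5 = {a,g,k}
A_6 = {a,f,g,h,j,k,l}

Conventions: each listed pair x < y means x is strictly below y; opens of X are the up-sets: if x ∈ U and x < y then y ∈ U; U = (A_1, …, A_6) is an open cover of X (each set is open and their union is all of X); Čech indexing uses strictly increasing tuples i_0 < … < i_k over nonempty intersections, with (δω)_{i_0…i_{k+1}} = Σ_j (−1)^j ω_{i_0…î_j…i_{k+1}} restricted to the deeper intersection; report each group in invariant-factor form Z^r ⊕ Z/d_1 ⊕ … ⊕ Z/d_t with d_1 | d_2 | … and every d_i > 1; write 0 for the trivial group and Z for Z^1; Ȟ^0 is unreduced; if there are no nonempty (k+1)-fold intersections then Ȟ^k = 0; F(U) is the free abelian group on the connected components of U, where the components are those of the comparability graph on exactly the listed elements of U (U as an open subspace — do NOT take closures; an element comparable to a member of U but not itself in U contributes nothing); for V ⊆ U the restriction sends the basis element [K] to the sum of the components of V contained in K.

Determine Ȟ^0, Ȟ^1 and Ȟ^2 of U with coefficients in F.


nonempty overlaps:
  A12={g,j,k,l} A13={g,j,k,l} A14={j,k,l} A15={g,k} A16={g,j,k,l} A23={b,f,g,h,i,j,k,l} A24={d,f,h,i,j,k,l} A25={g,k} A26={f,g,h,j,k,l} A34={c,f,h,i,j,k,l} A35={a,g,k} A36={a,f,g,h,j,k,l} A45={k} A46={f,h,j,k,l} A56={a,g,k}
  A123={g,j,k,l} A124={j,k,l} A125={g,k} A126={g,j,k,l} A134={j,k,l} A135={g,k} A136={g,j,k,l} A145={k} A146={j,k,l} A156={g,k} A234={f,h,i,j,k,l} A235={g,k} A236={f,g,h,j,k,l} A245={k} A246={f,h,j,k,l} A256={g,k} A345={k} A346={f,h,j,k,l} A356={a,g,k} A456={k}
  A1234={j,k,l} A1235={g,k} A1236={g,j,k,l} A1245={k} A1246={j,k,l} A1256={g,k} A1345={k} A1346={j,k,l} A1356={g,k} A1456={k} A2345={k} A2346={f,h,j,k,l} A2356={g,k} A2456={k} A3456={k}
  A12345={k} A12346={j,k,l} A12356={g,k} A12456={k} A13456={k} A23456={k}
  A123456={k}
components per intersection:
  A1: {g,k} {j} {l}
  A2: {b,f,h,j,l} {d,g,k} {i}
  A3: {a,g,k} {b,e,f,h,j,l} {c} {i}
  A4: {c} {d,k} {f,h,j,l} {i}
  A5: {a,g,k}
  A6: {a,g,k} {f,h,j,l}
  A12: {g,k} {j} {l}
  A13: {g,k} {j} {l}
  A14: {j} {k} {l}
  A15: {g,k}
  A16: {g,k} {j} {l}
  A23: {b,f,h,j,l} {g,k} {i}
  A24: {d,k} {f,h,j,l} {i}
  A25: {g,k}
  A26: {f,h,j,l} {g,k}
  A34: {c} {f,h,j,l} {i} {k}
  A35: {a,g,k}
  A36: {a,g,k} {f,h,j,l}
  A45: {k}
  A46: {f,h,j,l} {k}
  A56: {a,g,k}
  A123: {g,k} {j} {l}
  A124: {j} {k} {l}
  A125: {g,k}
  A126: {g,k} {j} {l}
  A134: {j} {k} {l}
  A135: {g,k}
  A136: {g,k} {j} {l}
  A145: {k}
  A146: {j} {k} {l}
  A156: {g,k}
  A234: {f,h,j,l} {i} {k}
  A235: {g,k}
  A236: {f,h,j,l} {g,k}
  A245: {k}
  A246: {f,h,j,l} {k}
  A256: {g,k}
  A345: {k}
  A346: {f,h,j,l} {k}
  A356: {a,g,k}
  A456: {k}
  A1234: {j} {k} {l}
  A1235: {g,k}
  A1236: {g,k} {j} {l}
  A1245: {k}
  A1246: {j} {k} {l}
  A1256: {g,k}
  A1345: {k}
  A1346: {j} {k} {l}
  A1356: {g,k}
  A1456: {k}
  A2345: {k}
  A2346: {f,h,j,l} {k}
  A2356: {g,k}
  A2456: {k}
  A3456: {k}
  A12345: {k}
  A12346: {j} {k} {l}
  A12356: {g,k}
  A12456: {k}
  A13456: {k}
  A23456: {k}
  A123456: {k}
C dims 17,33,37,24; δ0: rk 13, SNF 1^13; δ1: rk 20, SNF 1^20; δ2: rk 17, SNF 1^17
degree 0: 17−13−0 = 4 → Ȟ^0 ≅ Z^4
degree 1: 33−20−13 = 0 → Ȟ^1 ≅ 0
degree 2: 37−17−20 = 0 → Ȟ^2 ≅ 0

Ȟ^0 = Z^4, Ȟ^1 = 0 and Ȟ^2 = 0


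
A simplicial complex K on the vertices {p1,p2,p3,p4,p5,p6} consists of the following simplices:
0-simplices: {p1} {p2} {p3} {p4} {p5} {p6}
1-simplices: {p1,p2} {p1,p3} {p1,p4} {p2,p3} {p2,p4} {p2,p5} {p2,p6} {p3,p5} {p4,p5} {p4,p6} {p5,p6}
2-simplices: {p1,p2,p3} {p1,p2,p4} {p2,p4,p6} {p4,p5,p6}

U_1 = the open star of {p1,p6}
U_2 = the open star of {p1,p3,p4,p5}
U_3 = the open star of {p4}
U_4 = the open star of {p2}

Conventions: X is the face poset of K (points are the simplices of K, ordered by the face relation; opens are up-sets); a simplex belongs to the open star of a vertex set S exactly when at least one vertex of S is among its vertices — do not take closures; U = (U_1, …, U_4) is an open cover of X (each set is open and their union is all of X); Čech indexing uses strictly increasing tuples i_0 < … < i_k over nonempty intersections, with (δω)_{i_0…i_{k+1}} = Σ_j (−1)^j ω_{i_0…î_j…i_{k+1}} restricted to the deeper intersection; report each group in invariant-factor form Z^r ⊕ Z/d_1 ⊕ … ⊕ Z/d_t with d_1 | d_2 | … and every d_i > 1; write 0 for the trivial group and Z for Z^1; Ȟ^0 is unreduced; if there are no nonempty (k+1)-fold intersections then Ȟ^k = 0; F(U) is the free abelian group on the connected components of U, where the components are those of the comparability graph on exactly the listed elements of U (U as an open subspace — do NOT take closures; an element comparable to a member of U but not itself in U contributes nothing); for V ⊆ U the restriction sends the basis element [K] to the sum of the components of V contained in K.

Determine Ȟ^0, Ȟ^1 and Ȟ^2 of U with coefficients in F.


Ȟ^0 = Z; Ȟ^1 = Z; Ȟ^2 = 0

intersection data:
  U1={{p1},{p6},{p1,p2},{p1,p3},{p1,p4},{p2,p6},{p4,p6},{p5,p6},{p1,p2,p3},{p1,p2,p4},{p2,p4,p6},{p4,p5,p6}} U2={{p1},{p3},{p4},{p5},{p1,p2},{p1,p3},{p1,p4},{p2,p3},{p2,p4},{p2,p5},{p3,p5},{p4,p5},{p4,p6},{p5,p6},{p1,p2,p3},{p1,p2,p4},{p2,p4,p6},{p4,p5,p6}} U3={{p4},{p1,p4},{p2,p4},{p4,p5},{p4,p6},{p1,p2,p4},{p2,p4,p6},{p4,p5,p6}} U4={{p2},{p1,p2},{p2,p3},{p2,p4},{p2,p5},{p2,p6},{p1,p2,p3},{p1,p2,p4},{p2,p4,p6}}
  U12={{p1},{p1,p2},{p1,p3},{p1,p4},{p4,p6},{p5,p6},{p1,p2,p3},{p1,p2,p4},{p2,p4,p6},{p4,p5,p6}} U13={{p1,p4},{p4,p6},{p1,p2,p4},{p2,p4,p6},{p4,p5,p6}} U14={{p1,p2},{p2,p6},{p1,p2,p3},{p1,p2,p4},{p2,p4,p6}} U23={{p4},{p1,p4},{p2,p4},{p4,p5},{p4,p6},{p1,p2,p4},{p2,p4,p6},{p4,p5,p6}} U24={{p1,p2},{p2,p3},{p2,p4},{p2,p5},{p1,p2,p3},{p1,p2,p4},{p2,p4,p6}} U34={{p2,p4},{p1,p2,p4},{p2,p4,p6}}
  U123={{p1,p4},{p4,p6},{p1,p2,p4},{p2,p4,p6},{p4,p5,p6}} U124={{p1,p2},{p1,p2,p3},{p1,p2,p4},{p2,p4,p6}} U134={{p1,p2,p4},{p2,p4,p6}} U234={{p2,p4},{p1,p2,p4},{p2,p4,p6}}
  U1234={{p1,p2,p4},{p2,p4,p6}}
components per intersection:
  U1: {{p1},{p1,p2},{p1,p3},{p1,p4},{p1,p2,p3},{p1,p2,p4}} {{p6},{p2,p6},{p4,p6},{p5,p6},{p2,p4,p6},{p4,p5,p6}}
  U2: {{p1},{p3},{p4},{p5},{p1,p2},{p1,p3},{p1,p4},{p2,p3},{p2,p4},{p2,p5},{p3,p5},{p4,p5},{p4,p6},{p5,p6},{p1,p2,p3},{p1,p2,p4},{p2,p4,p6},{p4,p5,p6}}
  U3: {{p4},{p1,p4},{p2,p4},{p4,p5},{p4,p6},{p1,p2,p4},{p2,p4,p6},{p4,p5,p6}}
  U4: {{p2},{p1,p2},{p2,p3},{p2,p4},{p2,p5},{p2,p6},{p1,p2,p3},{p1,p2,p4},{p2,p4,p6}}
  U12: {{p1},{p1,p2},{p1,p3},{p1,p4},{p1,p2,p3},{p1,p2,p4}} {{p4,p6},{p5,p6},{p2,p4,p6},{p4,p5,p6}}
  U13: {{p1,p4},{p1,p2,p4}} {{p4,p6},{p2,p4,p6},{p4,p5,p6}}
  U14: {{p1,p2},{p1,p2,p3},{p1,p2,p4}} {{p2,p6},{p2,p4,p6}}
  U23: {{p4},{p1,p4},{p2,p4},{p4,p5},{p4,p6},{p1,p2,p4},{p2,p4,p6},{p4,p5,p6}}
  U24: {{p1,p2},{p2,p3},{p2,p4},{p1,p2,p3},{p1,p2,p4},{p2,p4,p6}} {{p2,p5}}
  U34: {{p2,p4},{p1,p2,p4},{p2,p4,p6}}
  U123: {{p1,p4},{p1,p2,p4}} {{p4,p6},{p2,p4,p6},{p4,p5,p6}}
  U124: {{p1,p2},{p1,p2,p3},{p1,p2,p4}} {{p2,p4,p6}}
  U134: {{p1,p2,p4}} {{p2,p4,p6}}
  U234: {{p2,p4},{p1,p2,p4},{p2,p4,p6}}
  U1234: {{p1,p2,p4}} {{p2,p4,p6}}
C dims 5,10,7,2; δ0: rk 4, SNF 1^4; δ1: rk 5, SNF 1^5; δ2: rk 2, SNF 1^2
Ȟ^0 = (5 − 4) − 0 = 1, so Ȟ^0 ≅ Z
Ȟ^1 = (10 − 5) − 4 = 1, so Ȟ^1 ≅ Z
Ȟ^2 = (7 − 2) − 5 = 0, so Ȟ^2 ≅ 0


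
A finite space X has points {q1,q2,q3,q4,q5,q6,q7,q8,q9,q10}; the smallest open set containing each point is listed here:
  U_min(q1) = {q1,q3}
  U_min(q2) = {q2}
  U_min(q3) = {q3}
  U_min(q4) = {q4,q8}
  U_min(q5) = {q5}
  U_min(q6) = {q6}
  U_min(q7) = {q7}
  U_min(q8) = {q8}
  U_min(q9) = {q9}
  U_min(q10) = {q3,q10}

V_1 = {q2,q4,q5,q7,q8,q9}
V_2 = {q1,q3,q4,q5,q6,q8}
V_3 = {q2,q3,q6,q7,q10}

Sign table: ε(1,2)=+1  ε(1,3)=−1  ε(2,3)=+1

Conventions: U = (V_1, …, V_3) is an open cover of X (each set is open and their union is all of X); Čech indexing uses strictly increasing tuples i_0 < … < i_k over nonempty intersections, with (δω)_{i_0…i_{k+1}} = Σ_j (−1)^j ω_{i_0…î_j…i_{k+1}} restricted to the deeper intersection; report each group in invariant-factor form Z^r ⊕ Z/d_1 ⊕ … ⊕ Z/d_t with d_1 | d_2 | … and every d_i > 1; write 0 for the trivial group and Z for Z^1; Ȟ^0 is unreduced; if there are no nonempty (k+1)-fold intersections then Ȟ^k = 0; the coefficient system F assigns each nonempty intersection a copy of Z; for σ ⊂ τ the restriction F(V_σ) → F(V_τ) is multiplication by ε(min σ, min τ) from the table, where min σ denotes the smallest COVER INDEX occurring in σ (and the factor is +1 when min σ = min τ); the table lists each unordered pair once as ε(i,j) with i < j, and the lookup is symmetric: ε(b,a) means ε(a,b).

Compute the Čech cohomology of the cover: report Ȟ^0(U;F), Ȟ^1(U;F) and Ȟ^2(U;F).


Ȟ^0(U;F) ≅ 0; Ȟ^1(U;F) ≅ Z/2; Ȟ^2(U;F) ≅ 0

nerve of the cover:
  V12={q4,q5,q8} V13={q2,q7} V23={q3,q6}
C dims 3,3; δ0: rk 3, SNF 1^2·2
Ȟ^0 = (3 − 3) − 0 = 0, so Ȟ^0 ≅ 0
Ȟ^1 = (3 − 0) − 3 = 0 plus torsion [2], so Ȟ^1 ≅ Z/2
Ȟ^2 = (0 − 0) − 0 = 0, so Ȟ^2 ≅ 0


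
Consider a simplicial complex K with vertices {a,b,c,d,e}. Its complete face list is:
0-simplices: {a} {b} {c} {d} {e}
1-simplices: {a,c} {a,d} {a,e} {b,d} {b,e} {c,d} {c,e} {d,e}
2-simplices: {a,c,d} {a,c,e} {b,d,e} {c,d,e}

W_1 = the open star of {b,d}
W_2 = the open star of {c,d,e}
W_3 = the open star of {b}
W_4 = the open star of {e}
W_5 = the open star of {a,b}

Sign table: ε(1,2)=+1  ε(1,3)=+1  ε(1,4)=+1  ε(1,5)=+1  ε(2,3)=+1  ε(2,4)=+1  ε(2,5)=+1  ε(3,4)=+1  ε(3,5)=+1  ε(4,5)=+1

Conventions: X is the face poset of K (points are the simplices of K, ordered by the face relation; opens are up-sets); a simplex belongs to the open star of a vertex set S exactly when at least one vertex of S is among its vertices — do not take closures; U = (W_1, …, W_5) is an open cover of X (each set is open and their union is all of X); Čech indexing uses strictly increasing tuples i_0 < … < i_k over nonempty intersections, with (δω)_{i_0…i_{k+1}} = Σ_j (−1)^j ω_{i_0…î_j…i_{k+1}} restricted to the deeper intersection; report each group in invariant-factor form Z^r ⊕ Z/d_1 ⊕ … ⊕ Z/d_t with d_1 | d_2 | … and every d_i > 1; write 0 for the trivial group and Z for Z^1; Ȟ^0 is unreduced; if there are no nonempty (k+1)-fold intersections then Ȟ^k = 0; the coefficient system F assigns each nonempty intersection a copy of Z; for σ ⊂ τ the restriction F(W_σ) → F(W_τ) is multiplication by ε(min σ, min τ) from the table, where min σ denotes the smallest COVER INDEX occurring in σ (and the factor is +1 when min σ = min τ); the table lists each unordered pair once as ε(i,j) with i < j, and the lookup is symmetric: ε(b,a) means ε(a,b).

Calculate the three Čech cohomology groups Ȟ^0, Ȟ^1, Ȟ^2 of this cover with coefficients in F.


cover nerve:
  W1={{b},{d},{a,d},{b,d},{b,e},{c,d},{d,e},{a,c,d},{b,d,e},{c,d,e}} W2={{c},{d},{e},{a,c},{a,d},{a,e},{b,d},{b,e},{c,d},{c,e},{d,e},{a,c,d},{a,c,e},{b,d,e},{c,d,e}} W3={{b},{b,d},{b,e},{b,d,e}} W4={{e},{a,e},{b,e},{c,e},{d,e},{a,c,e},{b,d,e},{c,d,e}} W5={{a},{b},{a,c},{a,d},{a,e},{b,d},{b,e},{a,c,d},{a,c,e},{b,d,e}}
  W12={{d},{a,d},{b,d},{b,e},{c,d},{d,e},{a,c,d},{b,d,e},{c,d,e}} W13={{b},{b,d},{b,e},{b,d,e}} W14={{b,e},{d,e},{b,d,e},{c,d,e}} W15={{b},{a,d},{b,d},{b,e},{a,c,d},{b,d,e}} W23={{b,d},{b,e},{b,d,e}} W24={{e},{a,e},{b,e},{c,e},{d,e},{a,c,e},{b,d,e},{c,d,e}} W25={{a,c},{a,d},{a,e},{b,d},{b,e},{a,c,d},{a,c,e},{b,d,e}} W34={{b,e},{b,d,e}} W35={{b},{b,d},{b,e},{b,d,e}} W45={{a,e},{b,e},{a,c,e},{b,d,e}}
  W123={{b,d},{b,e},{b,d,e}} W124={{b,e},{d,e},{b,d,e},{c,d,e}} W125={{a,d},{b,d},{b,e},{a,c,d},{b,d,e}} W134={{b,e},{b,d,e}} W135={{b},{b,d},{b,e},{b,d,e}} W145={{b,e},{b,d,e}} W234={{b,e},{b,d,e}} W235={{b,d},{b,e},{b,d,e}} W245={{a,e},{b,e},{a,c,e},{b,d,e}} W345={{b,e},{b,d,e}}
  W1234={{b,e},{b,d,e}} W1235={{b,d},{b,e},{b,d,e}} W1245={{b,e},{b,d,e}} W1345={{b,e},{b,d,e}} W2345={{b,e},{b,d,e}}
  W12345={{b,e},{b,d,e}}
C dims 5,10,10,5; δ0: rk 4, SNF 1^4; δ1: rk 6, SNF 1^6; δ2: rk 4, SNF 1^4
Ȟ^0: (5−4)−0=1 ⇒ Z
Ȟ^1: (10−6)−4=0 ⇒ 0
Ȟ^2: (10−4)−6=0 ⇒ 0

Ȟ^0 ≅ Z, Ȟ^1 ≅ 0, Ȟ^2 ≅ 0


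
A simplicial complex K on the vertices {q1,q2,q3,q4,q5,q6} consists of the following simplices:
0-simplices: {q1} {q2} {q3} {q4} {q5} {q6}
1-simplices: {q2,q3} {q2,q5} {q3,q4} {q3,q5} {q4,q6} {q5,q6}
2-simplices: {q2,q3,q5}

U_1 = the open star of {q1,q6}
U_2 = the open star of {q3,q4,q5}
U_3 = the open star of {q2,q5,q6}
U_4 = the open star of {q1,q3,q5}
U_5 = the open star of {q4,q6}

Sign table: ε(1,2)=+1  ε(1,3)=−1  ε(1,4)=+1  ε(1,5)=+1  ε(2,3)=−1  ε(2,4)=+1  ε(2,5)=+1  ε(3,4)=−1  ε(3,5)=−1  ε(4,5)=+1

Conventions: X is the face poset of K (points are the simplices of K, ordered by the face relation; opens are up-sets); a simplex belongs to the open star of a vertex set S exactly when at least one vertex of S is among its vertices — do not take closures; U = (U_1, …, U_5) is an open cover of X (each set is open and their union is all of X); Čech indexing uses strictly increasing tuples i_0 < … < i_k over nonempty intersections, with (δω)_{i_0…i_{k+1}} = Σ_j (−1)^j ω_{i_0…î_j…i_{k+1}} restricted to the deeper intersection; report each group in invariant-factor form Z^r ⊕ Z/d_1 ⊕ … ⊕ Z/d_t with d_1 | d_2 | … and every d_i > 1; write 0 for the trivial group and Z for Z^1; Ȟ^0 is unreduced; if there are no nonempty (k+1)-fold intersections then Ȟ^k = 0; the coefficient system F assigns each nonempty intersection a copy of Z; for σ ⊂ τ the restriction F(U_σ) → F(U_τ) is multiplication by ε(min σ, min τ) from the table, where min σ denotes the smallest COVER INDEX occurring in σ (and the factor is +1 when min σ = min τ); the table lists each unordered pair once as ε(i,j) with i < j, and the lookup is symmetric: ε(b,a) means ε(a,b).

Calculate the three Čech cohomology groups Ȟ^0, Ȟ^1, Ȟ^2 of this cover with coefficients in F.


nerve simplices:
  U1={{q1},{q6},{q4,q6},{q5,q6}} U2={{q3},{q4},{q5},{q2,q3},{q2,q5},{q3,q4},{q3,q5},{q4,q6},{q5,q6},{q2,q3,q5}} U3={{q2},{q5},{q6},{q2,q3},{q2,q5},{q3,q5},{q4,q6},{q5,q6},{q2,q3,q5}} U4={{q1},{q3},{q5},{q2,q3},{q2,q5},{q3,q4},{q3,q5},{q5,q6},{q2,q3,q5}} U5={{q4},{q6},{q3,q4},{q4,q6},{q5,q6}}
  U12={{q4,q6},{q5,q6}} U13={{q6},{q4,q6},{q5,q6}} U14={{q1},{q5,q6}} U15={{q6},{q4,q6},{q5,q6}} U23={{q5},{q2,q3},{q2,q5},{q3,q5},{q4,q6},{q5,q6},{q2,q3,q5}} U24={{q3},{q5},{q2,q3},{q2,q5},{q3,q4},{q3,q5},{q5,q6},{q2,q3,q5}} U25={{q4},{q3,q4},{q4,q6},{q5,q6}} U34={{q5},{q2,q3},{q2,q5},{q3,q5},{q5,q6},{q2,q3,q5}} U35={{q6},{q4,q6},{q5,q6}} U45={{q3,q4},{q5,q6}}
  U123={{q4,q6},{q5,q6}} U124={{q5,q6}} U125={{q4,q6},{q5,q6}} U134={{q5,q6}} U135={{q6},{q4,q6},{q5,q6}} U145={{q5,q6}} U234={{q5},{q2,q3},{q2,q5},{q3,q5},{q5,q6},{q2,q3,q5}} U235={{q4,q6},{q5,q6}} U245={{q3,q4},{q5,q6}} U345={{q5,q6}}
  U1234={{q5,q6}} U1235={{q4,q6},{q5,q6}} U1245={{q5,q6}} U1345={{q5,q6}} U2345={{q5,q6}}
  U12345={{q5,q6}}
C dims 5,10,10,5; δ0: rk 4, SNF 1^4; δ1: rk 6, SNF 1^6; δ2: rk 4, SNF 1^4
degree 0: 5−4−0 = 1 → Ȟ^0 ≅ Z
degree 1: 10−6−4 = 0 → Ȟ^1 ≅ 0
degree 2: 10−4−6 = 0 → Ȟ^2 ≅ 0

Ȟ^0(U;F) ≅ Z, Ȟ^1(U;F) ≅ 0, Ȟ^2(U;F) ≅ 0


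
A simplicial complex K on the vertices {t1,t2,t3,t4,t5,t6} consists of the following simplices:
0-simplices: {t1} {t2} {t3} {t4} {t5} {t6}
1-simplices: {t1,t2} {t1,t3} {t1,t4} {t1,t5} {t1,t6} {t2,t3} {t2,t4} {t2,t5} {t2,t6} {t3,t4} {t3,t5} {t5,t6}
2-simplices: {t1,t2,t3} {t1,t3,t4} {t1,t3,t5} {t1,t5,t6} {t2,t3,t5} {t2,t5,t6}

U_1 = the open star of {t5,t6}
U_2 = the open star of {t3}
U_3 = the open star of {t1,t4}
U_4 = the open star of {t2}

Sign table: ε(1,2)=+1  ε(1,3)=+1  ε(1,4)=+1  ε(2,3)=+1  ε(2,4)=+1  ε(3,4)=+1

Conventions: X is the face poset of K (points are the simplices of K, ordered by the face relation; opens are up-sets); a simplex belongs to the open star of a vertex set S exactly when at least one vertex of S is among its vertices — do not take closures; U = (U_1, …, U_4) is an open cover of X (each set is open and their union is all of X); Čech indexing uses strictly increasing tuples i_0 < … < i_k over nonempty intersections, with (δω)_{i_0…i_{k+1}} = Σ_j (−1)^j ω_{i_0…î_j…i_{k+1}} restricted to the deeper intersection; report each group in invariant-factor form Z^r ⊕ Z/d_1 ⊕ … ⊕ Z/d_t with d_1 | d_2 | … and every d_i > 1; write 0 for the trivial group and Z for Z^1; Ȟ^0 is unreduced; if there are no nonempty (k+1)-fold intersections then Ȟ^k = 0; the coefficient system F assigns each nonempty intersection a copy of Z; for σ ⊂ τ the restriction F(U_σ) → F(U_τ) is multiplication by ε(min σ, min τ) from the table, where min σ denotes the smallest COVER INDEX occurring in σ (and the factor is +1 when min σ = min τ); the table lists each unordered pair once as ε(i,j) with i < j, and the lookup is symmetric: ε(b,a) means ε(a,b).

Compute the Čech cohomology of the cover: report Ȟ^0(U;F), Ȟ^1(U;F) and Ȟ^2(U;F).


Ȟ^0 ≅ Z, Ȟ^1 ≅ 0, Ȟ^2 ≅ 0

nonempty overlaps:
  U1={{t5},{t6},{t1,t5},{t1,t6},{t2,t5},{t2,t6},{t3,t5},{t5,t6},{t1,t3,t5},{t1,t5,t6},{t2,t3,t5},{t2,t5,t6}} U2={{t3},{t1,t3},{t2,t3},{t3,t4},{t3,t5},{t1,t2,t3},{t1,t3,t4},{t1,t3,t5},{t2,t3,t5}} U3={{t1},{t4},{t1,t2},{t1,t3},{t1,t4},{t1,t5},{t1,t6},{t2,t4},{t3,t4},{t1,t2,t3},{t1,t3,t4},{t1,t3,t5},{t1,t5,t6}} U4={{t2},{t1,t2},{t2,t3},{t2,t4},{t2,t5},{t2,t6},{t1,t2,t3},{t2,t3,t5},{t2,t5,t6}}
  U12={{t3,t5},{t1,t3,t5},{t2,t3,t5}} U13={{t1,t5},{t1,t6},{t1,t3,t5},{t1,t5,t6}} U14={{t2,t5},{t2,t6},{t2,t3,t5},{t2,t5,t6}} U23={{t1,t3},{t3,t4},{t1,t2,t3},{t1,t3,t4},{t1,t3,t5}} U24={{t2,t3},{t1,t2,t3},{t2,t3,t5}} U34={{t1,t2},{t2,t4},{t1,t2,t3}}
  U123={{t1,t3,t5}} U124={{t2,t3,t5}} U234={{t1,t2,t3}}
C dims 4,6,3; δ0: rk 3, SNF 1^3; δ1: rk 3, SNF 1^3
degree 0: 4−3−0 = 1 → Ȟ^0 ≅ Z
degree 1: 6−3−3 = 0 → Ȟ^1 ≅ 0
degree 2: 3−0−3 = 0 → Ȟ^2 ≅ 0


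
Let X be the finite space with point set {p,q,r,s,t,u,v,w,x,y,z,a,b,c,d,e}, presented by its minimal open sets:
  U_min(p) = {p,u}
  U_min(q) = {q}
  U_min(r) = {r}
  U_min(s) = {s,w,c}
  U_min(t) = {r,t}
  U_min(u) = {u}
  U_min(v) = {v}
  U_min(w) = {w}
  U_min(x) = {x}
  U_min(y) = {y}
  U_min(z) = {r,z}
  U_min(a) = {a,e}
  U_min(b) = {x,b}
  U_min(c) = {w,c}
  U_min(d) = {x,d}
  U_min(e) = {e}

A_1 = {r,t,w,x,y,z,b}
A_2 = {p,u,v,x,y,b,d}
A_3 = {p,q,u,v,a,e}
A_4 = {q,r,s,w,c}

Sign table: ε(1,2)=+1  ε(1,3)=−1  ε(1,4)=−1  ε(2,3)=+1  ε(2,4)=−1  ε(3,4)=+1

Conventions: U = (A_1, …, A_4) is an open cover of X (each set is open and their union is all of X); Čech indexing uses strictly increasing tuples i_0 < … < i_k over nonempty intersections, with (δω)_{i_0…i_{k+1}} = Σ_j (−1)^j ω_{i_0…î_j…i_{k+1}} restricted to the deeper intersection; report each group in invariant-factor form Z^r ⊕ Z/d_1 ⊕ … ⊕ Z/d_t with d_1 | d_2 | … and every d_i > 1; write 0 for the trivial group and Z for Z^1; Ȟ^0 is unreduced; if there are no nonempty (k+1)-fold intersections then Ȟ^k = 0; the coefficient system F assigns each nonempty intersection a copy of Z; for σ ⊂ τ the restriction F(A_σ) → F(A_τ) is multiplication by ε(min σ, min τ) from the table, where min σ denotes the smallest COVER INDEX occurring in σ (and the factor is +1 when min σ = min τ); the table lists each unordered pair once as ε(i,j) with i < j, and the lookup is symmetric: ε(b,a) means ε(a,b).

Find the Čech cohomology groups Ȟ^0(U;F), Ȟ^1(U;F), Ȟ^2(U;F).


nerve simplices:
  A12={x,y,b} A14={r,w} A23={p,u,v} A34={q}
C dims 4,4; δ0: rk 4, SNF 1^3·2
degree 0: 4−4−0 = 0 → Ȟ^0 ≅ 0
degree 1: 4−0−4 = 0 plus torsion [2] → Ȟ^1 ≅ Z/2
degree 2: 0−0−0 = 0 → Ȟ^2 ≅ 0

Ȟ^0 ≅ 0,  Ȟ^1 ≅ Z/2,  Ȟ^2 ≅ 0


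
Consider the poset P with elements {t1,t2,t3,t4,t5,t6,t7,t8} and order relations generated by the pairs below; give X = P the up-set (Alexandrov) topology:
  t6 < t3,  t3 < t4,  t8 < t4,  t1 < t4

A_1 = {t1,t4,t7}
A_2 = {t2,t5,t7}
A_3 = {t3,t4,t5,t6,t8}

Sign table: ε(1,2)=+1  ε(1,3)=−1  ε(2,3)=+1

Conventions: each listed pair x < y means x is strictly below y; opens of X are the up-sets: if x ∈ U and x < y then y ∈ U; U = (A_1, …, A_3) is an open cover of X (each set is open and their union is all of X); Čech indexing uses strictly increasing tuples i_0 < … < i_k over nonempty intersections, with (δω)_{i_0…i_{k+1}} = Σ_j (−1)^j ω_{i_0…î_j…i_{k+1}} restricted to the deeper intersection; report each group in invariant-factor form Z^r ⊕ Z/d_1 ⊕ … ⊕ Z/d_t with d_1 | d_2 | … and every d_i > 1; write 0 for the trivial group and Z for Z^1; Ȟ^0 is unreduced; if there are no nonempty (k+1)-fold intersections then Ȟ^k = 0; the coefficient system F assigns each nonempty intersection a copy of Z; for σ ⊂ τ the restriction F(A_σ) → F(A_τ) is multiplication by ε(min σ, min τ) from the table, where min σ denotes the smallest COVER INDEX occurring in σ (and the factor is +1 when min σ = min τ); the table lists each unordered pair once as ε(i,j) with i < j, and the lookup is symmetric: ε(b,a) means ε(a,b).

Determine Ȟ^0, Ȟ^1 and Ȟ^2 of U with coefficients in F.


Ȟ^0 = 0, Ȟ^1 = Z/2, Ȟ^2 = 0

nonempty intersections:
  A12={t7} A13={t4} A23={t5}
C dims 3,3; δ0: rk 3, SNF 1^2·2
Ȟ^0: (3−3)−0=0 ⇒ 0
Ȟ^1: (3−0)−3=0 plus torsion [2] ⇒ Z/2
Ȟ^2: (0−0)−0=0 ⇒ 0


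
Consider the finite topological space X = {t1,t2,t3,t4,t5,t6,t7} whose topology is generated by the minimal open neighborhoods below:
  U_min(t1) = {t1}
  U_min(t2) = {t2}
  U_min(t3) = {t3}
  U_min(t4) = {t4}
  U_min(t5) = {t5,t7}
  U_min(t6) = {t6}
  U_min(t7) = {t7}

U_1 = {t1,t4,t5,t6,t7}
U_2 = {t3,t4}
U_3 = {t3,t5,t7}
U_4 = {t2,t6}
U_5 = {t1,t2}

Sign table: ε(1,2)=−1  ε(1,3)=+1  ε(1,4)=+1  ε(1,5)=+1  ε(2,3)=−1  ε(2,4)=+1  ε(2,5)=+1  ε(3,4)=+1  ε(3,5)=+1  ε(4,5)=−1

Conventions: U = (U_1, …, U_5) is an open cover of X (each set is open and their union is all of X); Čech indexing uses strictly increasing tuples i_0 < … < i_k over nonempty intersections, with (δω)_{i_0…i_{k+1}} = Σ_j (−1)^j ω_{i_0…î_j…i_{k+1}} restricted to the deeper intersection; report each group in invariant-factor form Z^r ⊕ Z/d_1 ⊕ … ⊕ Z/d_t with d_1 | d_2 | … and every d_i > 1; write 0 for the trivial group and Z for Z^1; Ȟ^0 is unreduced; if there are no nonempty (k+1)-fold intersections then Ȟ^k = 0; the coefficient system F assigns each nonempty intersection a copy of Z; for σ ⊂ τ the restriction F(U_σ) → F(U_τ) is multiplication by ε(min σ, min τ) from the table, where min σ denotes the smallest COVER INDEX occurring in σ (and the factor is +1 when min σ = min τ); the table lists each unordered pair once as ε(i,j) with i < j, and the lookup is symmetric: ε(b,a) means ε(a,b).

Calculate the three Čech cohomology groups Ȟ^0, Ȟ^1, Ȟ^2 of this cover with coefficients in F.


nerve of the cover:
  U12={t4} U13={t5,t7} U14={t6} U15={t1} U23={t3} U45={t2}
C dims 5,6; δ0: rk 5, SNF 1^4·2
Ȟ^0 = (5 − 5) − 0 = 0, so Ȟ^0 ≅ 0
Ȟ^1 = (6 − 0) − 5 = 1 plus torsion [2], so Ȟ^1 ≅ Z ⊕ Z/2
Ȟ^2 = (0 − 0) − 0 = 0, so Ȟ^2 ≅ 0

Ȟ^0 = 0,  Ȟ^1 = Z ⊕ Z/2,  Ȟ^2 = 0
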